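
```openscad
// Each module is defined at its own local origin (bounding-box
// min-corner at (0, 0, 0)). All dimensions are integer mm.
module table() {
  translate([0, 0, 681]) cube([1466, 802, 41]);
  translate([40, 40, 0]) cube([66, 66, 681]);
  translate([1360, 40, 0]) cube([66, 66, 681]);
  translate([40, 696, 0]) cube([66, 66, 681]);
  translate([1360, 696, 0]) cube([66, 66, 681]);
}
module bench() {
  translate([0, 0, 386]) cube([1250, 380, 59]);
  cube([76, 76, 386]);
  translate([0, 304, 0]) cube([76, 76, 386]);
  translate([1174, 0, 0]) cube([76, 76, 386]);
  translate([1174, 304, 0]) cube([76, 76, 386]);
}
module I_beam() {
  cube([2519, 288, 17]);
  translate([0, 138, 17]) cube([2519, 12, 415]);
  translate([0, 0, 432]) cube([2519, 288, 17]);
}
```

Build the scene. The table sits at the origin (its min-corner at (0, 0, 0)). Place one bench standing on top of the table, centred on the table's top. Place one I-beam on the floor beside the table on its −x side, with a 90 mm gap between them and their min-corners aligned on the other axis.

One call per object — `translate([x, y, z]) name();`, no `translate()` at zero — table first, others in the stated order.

table();
translate([108, 211, 722]) bench();
translate([-2609, 0, 0]) I_beam();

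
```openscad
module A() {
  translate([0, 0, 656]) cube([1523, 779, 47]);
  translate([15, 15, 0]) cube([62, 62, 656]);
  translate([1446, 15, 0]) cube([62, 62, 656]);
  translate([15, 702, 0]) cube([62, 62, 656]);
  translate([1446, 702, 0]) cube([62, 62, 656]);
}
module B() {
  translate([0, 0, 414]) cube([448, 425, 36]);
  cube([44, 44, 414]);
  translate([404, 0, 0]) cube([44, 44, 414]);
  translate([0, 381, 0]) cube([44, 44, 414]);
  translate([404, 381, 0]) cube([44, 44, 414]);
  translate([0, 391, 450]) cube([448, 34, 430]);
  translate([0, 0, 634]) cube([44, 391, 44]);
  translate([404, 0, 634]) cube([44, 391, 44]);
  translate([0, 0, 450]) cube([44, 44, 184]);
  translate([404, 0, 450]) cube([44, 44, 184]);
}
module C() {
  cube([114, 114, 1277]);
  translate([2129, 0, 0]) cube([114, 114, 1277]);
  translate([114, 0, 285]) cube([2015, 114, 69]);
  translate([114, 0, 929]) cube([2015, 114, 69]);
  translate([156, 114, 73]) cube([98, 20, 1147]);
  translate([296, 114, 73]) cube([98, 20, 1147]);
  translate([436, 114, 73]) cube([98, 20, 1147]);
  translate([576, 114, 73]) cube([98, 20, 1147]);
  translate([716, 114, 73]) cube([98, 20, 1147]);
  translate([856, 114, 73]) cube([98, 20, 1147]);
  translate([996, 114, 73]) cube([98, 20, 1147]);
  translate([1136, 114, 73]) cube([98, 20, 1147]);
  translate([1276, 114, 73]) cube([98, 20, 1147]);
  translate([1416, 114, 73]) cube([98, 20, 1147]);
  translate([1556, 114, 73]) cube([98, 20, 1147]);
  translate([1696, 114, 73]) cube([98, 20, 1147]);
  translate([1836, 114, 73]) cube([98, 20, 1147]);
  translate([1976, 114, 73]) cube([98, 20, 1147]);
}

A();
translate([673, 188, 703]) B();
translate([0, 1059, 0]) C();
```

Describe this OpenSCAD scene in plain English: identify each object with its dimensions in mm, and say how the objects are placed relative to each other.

A is a table with a 1523×779 mm rectangular top, 47 mm thick, top surface at z = 703 mm, supported by four 62×62 mm square legs, each inset 15 mm from the nearest pair of top edges, running from the floor.

B is a chair. The seat is a 448×425×36 mm slab with its top at z = 450 mm, on four 44×44 mm corner legs (flush with the seat edges, standing on z = 0). A flat backrest 34 mm thick, 430 mm tall, spans the full seat width and rises from the seat top along its +y edge, rear face flush with the rear of the seat. Two armrests of 44×44 mm section run along each side from the seat's front edge to the front of the backrest, top faces 228 mm above the seat top and outer faces flush with the seat's x-edges; a 44×44 mm post under the front of each armrest stands on the seat at the front corner.

C is a fence section. Two 114×114 mm posts, 1277 mm tall, stand on the floor with a clear span of 2015 mm between their inner faces. Two horizontal rails of 114×69 mm section span the gap between the posts with their undersides at z = 285 mm and z = 929 mm, flush with the posts' −y face. 14 pickets, each 98 mm wide, 20 mm thick and 1147 mm tall, are fixed to the +y face of the rails with their bottoms at z = 73 mm, evenly spaced across the span with equal gaps (rounded down to the nearest mm) at the −x end and between each pair — any rounding remainder accumulates at the +x end.

The chair is on top of the table. The fence section is on the floor beside the table on its +y side.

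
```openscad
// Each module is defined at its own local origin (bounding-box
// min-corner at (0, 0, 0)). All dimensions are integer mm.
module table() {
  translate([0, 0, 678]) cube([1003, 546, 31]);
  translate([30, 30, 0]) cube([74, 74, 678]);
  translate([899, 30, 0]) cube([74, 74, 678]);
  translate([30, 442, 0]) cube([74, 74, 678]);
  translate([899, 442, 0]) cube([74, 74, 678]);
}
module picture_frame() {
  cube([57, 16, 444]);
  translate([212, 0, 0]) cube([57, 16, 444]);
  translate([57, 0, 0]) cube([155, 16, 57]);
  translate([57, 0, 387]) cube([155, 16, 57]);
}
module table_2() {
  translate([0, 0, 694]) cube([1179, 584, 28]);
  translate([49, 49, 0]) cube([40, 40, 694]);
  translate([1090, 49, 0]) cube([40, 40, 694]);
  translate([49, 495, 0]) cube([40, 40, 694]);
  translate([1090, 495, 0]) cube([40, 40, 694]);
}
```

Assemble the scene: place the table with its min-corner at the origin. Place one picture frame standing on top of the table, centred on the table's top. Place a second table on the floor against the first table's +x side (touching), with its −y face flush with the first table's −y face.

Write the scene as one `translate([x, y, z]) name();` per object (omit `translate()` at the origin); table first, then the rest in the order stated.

table();
translate([367, 265, 709]) picture_frame();
translate([1003, 0, 0]) table_2();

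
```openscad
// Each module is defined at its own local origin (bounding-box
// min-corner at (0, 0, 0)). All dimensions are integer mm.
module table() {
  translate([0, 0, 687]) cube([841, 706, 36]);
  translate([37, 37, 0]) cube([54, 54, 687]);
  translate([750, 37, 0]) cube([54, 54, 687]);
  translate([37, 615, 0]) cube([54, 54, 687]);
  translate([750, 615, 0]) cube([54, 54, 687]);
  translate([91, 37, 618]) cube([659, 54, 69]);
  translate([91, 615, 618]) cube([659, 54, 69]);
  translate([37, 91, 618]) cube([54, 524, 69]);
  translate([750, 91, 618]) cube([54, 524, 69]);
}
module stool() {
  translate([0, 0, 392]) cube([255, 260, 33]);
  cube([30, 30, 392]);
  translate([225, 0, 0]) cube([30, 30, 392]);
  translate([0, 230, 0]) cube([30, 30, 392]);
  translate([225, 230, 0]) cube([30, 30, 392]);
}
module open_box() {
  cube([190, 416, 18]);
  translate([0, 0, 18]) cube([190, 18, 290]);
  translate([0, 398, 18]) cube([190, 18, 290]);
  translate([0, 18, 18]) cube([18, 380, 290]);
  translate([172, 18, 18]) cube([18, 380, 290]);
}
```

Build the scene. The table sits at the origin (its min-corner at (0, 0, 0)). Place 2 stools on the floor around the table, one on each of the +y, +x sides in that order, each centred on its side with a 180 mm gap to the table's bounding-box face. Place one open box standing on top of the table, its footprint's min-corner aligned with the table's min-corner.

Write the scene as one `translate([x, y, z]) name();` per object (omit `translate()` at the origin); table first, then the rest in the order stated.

table();
translate([293, 886, 0]) stool();
translate([1021, 223, 0]) stool();
translate([0, 0, 723]) open_box();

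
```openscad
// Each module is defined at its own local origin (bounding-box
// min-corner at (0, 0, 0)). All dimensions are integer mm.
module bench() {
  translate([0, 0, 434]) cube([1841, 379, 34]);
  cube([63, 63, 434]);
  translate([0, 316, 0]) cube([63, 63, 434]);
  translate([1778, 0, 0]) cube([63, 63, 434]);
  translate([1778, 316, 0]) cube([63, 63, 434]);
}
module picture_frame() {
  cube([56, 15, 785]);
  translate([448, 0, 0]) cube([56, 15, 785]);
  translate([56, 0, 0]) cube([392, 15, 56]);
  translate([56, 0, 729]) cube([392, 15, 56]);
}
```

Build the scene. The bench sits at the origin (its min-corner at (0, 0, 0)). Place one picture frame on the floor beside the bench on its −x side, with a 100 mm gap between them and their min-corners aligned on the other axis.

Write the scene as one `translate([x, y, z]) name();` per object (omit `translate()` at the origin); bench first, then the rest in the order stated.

bench();
translate([-604, 0, 0]) picture_frame();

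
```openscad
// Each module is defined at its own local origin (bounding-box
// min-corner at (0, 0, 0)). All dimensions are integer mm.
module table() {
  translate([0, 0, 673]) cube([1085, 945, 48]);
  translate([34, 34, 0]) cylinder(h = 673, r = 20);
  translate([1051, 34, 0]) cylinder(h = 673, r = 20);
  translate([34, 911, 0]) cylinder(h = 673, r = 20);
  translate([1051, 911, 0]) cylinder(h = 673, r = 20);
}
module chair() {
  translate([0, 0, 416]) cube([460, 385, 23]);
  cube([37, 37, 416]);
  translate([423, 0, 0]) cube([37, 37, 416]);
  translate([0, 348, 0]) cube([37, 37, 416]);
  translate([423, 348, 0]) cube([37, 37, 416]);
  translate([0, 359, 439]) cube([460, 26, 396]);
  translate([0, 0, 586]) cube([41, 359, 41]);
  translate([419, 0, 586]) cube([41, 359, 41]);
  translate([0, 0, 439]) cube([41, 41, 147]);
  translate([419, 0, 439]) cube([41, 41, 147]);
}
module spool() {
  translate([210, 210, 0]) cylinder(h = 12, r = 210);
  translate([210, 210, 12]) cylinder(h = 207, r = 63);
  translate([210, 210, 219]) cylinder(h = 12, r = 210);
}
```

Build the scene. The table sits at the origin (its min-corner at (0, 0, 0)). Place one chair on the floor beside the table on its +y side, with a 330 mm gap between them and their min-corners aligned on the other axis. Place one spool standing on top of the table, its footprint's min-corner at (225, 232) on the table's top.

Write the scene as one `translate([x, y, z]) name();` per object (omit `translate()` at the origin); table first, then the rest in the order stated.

table();
translate([0, 1275, 0]) chair();
translate([225, 232, 721]) spool();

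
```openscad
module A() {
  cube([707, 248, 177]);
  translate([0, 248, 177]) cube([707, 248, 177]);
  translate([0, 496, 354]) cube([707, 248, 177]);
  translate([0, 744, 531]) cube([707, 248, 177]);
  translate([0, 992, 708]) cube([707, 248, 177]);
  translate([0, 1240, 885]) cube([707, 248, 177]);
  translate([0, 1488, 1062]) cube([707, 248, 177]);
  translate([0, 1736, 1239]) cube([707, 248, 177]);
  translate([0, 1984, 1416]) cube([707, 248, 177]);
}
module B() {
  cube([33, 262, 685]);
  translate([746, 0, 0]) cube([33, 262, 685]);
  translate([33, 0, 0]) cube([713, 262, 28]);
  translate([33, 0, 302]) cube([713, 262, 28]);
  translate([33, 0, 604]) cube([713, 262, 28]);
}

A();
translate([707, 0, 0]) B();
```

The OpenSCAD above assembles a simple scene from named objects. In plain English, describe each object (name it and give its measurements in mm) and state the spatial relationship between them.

A is a straight staircase of 9 solid steps. Each step is 707 mm wide (x), 248 mm deep (y, the going) and 177 mm tall (the rise). The first step rests on the floor; each subsequent step sits one going further in +y and one rise higher in +z, directly behind and above the previous step with no overlap.

B is a bookshelf 779 mm wide overall, 262 mm deep and 685 mm tall. The two sides are 33 mm thick vertical panels. 3 horizontal shelves of 28 mm thickness span between the inner faces of the sides; the lowest shelf sits on the floor and shelves are stacked with a clear vertical gap of 274 mm between each pair.

The bookshelf is against the staircase's +x side, with their −y faces flush.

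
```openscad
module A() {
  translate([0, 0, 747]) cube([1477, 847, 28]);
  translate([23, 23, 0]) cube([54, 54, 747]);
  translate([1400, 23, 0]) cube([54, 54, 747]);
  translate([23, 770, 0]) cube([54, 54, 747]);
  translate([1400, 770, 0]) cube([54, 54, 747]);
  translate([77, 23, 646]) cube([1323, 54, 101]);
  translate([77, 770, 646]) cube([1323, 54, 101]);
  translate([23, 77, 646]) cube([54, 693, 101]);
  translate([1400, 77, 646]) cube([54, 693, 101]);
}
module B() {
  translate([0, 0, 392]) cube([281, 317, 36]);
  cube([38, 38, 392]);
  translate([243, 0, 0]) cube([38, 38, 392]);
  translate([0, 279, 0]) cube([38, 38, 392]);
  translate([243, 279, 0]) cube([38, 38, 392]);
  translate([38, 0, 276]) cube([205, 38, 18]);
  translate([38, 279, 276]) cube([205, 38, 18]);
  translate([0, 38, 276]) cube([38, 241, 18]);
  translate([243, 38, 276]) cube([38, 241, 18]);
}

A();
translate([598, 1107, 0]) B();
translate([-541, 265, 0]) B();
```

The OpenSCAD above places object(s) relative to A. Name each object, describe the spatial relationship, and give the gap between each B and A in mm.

Each stool's nearest face is 260 mm from the table's bounding box.

A is a table. B is a stool. Two stools sit around the table at the +y, −x sides. The gap between each stool and the table is 260 mm.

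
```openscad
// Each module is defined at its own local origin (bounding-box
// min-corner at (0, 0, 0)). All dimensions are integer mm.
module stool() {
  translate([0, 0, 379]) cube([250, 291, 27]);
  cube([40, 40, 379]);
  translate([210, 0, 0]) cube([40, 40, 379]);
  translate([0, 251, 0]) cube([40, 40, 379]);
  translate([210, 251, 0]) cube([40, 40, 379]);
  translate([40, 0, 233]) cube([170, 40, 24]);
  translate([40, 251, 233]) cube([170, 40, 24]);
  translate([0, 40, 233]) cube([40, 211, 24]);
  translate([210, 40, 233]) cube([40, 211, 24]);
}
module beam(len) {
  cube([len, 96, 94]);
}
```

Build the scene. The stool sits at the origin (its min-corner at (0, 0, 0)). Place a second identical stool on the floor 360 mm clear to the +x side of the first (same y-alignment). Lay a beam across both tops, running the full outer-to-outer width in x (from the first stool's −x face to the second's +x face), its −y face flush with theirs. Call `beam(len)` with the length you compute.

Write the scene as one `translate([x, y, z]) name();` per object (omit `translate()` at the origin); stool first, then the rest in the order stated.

stool();
translate([610, 0, 0]) stool();
translate([0, 0, 406]) beam(860);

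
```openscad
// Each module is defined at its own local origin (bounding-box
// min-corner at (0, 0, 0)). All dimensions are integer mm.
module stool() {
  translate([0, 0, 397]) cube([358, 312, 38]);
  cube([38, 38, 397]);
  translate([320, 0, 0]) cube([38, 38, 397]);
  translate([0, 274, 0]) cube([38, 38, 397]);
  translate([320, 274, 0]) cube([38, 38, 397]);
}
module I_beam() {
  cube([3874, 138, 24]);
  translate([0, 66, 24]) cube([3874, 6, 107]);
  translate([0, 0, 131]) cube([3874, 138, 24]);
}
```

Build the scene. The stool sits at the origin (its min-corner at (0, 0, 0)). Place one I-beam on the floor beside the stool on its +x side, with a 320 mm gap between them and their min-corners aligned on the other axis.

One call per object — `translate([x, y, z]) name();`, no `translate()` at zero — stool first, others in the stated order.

stool();
translate([678, 0, 0]) I_beam();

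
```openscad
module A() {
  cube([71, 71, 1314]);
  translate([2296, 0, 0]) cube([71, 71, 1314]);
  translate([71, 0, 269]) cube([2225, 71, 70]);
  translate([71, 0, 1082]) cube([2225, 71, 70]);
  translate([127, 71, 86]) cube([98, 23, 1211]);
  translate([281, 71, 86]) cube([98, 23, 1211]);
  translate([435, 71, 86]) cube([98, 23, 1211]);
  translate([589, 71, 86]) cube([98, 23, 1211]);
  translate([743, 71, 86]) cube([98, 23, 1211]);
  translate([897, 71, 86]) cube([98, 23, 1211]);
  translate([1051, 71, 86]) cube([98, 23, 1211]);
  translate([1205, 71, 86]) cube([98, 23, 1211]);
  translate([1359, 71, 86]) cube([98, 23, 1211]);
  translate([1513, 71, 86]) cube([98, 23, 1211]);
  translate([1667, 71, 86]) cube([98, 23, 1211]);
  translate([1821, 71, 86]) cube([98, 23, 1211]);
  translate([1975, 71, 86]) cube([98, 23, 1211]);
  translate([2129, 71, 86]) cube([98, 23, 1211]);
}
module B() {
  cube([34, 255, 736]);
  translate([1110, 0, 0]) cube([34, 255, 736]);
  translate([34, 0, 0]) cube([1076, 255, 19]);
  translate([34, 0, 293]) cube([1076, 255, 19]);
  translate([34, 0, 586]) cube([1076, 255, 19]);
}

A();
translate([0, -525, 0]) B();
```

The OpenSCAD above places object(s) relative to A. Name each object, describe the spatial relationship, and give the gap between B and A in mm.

The bookshelf's nearest face is 270 mm from the fence section's −y face.

A is a fence section. B is a bookshelf. The bookshelf is on the floor beside the fence section on its −y side. The gap between the bookshelf and the fence section is 270 mm.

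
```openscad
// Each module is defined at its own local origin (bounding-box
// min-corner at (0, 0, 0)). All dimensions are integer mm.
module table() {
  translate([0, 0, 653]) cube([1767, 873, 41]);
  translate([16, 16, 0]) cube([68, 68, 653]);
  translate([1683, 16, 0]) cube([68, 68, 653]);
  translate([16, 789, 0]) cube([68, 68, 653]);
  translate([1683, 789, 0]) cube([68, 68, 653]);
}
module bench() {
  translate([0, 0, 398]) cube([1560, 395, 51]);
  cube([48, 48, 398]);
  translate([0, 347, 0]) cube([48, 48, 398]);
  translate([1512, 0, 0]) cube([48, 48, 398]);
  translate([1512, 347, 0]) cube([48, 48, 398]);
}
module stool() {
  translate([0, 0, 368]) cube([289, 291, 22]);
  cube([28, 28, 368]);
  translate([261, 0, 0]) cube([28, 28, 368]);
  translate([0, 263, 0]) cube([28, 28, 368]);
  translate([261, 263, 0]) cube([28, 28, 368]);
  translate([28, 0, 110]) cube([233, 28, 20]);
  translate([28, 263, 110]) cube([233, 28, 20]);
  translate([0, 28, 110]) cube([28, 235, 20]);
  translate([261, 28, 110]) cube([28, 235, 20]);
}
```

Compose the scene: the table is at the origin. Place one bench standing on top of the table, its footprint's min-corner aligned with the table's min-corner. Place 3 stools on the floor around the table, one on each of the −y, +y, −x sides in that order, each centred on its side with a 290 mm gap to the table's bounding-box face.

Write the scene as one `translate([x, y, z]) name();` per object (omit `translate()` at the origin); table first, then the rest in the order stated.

table();
translate([0, 0, 694]) bench();
translate([739, -581, 0]) stool();
translate([739, 1163, 0]) stool();
translate([-579, 291, 0]) stool();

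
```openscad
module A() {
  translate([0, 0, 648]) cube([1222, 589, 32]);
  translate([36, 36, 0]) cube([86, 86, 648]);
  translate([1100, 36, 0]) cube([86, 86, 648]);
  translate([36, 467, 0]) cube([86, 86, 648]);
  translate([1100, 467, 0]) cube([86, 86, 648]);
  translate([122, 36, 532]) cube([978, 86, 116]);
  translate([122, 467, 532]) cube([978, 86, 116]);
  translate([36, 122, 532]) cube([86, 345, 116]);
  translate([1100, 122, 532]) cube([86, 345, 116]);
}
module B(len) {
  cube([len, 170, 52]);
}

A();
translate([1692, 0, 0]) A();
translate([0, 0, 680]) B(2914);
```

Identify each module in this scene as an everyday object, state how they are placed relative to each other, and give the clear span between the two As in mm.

Second table starts at x = 1692; first ends at x = 1222; clear span = 1692 − 1222 = 470 mm.

A is a table. B is a beam. A beam spans the tops of two tables. The clear span between the two tables is 470 mm.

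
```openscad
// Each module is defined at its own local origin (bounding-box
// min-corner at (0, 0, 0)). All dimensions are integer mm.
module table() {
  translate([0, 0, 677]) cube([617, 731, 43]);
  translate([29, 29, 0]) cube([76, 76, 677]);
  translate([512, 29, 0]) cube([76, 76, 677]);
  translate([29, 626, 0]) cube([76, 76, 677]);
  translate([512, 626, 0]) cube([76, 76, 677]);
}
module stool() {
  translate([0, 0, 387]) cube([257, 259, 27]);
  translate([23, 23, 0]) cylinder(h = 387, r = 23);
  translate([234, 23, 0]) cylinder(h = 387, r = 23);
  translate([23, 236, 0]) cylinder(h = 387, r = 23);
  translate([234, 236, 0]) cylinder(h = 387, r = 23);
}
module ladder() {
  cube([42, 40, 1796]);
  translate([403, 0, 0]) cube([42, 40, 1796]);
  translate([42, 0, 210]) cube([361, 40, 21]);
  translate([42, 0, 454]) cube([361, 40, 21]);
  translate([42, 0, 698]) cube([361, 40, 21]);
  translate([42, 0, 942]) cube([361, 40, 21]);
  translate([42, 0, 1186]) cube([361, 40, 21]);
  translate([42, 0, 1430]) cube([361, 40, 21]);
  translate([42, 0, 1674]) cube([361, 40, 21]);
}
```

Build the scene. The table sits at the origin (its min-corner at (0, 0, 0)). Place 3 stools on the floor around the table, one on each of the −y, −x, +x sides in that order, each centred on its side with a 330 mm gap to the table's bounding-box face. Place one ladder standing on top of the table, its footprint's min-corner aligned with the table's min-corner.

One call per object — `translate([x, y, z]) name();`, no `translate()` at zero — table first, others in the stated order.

table();
translate([180, -589, 0]) stool();
translate([-587, 236, 0]) stool();
translate([947, 236, 0]) stool();
translate([0, 0, 720]) ladder();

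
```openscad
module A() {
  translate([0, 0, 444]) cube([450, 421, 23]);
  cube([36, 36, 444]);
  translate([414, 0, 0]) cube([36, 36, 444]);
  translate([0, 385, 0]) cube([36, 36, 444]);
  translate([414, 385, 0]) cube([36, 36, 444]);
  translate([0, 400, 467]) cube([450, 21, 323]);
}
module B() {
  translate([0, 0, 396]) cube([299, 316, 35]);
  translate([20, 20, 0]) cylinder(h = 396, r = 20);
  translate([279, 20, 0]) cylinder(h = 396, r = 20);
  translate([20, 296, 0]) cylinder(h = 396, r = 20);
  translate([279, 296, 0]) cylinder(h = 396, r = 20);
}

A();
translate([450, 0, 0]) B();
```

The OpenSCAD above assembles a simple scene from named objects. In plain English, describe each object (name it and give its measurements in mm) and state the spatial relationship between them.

A is a chair. The seat is a 450×421×23 mm slab with its top at z = 467 mm, on four 36×36 mm corner legs (flush with the seat edges, standing on z = 0). A flat backrest 21 mm thick, 323 mm tall, spans the full seat width and rises from the seat top along its +y edge, rear face flush with the rear of the seat.

B is a simple wooden stool: a rectangular seat 299 mm (x) by 316 mm (y), 35 mm thick, top face at z = 431 mm, on four round legs, each 40 mm in diameter. The legs rest on z = 0, each leg's axis is inset half a diameter from the nearest pair of seat edges (so the leg's bounding box is flush with the corner).

The stool is against the chair's +x side, with their −y faces flush.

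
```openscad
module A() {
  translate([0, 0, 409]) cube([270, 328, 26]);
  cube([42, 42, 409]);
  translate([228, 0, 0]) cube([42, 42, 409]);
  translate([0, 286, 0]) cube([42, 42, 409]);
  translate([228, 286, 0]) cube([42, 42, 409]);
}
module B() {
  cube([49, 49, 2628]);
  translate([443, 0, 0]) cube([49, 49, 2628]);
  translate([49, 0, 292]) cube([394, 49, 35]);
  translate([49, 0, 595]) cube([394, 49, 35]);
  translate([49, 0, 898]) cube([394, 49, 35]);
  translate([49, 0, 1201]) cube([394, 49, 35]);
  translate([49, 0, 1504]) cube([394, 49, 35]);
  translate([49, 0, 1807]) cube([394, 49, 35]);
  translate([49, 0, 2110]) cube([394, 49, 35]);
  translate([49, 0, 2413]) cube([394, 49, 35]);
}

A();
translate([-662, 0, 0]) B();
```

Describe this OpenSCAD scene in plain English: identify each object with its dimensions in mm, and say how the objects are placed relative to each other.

A is a four-legged stool. The seat is a 270×328×26 mm slab whose top surface is at z = 435 mm; four square legs, each 42×42 mm in cross-section, run from the floor (z = 0) to the underside of the seat, each flush with a corner of the seat.

B is a straight ladder. Two 49×49 mm vertical rails, 2628 mm tall, stand 492 mm apart (outside-to-outside) with their front faces coplanar on the −y side. 8 rungs, each 49 mm deep and 35 mm tall, span between the inner faces of the rails, front faces flush with the rails. The lowest rung's underside is at z = 292 mm and rungs are spaced 303 mm apart (underside to underside).

The ladder is on the floor beside the stool on its −x side.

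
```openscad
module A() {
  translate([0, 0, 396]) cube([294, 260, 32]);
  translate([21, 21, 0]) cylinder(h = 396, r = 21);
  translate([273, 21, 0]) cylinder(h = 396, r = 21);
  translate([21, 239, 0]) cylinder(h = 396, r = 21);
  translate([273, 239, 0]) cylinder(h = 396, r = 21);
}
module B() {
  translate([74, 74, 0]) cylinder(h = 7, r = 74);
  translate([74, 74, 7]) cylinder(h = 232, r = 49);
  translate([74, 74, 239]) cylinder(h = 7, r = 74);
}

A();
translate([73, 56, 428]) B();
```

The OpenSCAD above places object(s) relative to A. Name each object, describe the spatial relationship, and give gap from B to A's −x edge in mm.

A is a stool. B is a spool. The spool is on top of the stool, centred. The gap from the spool to the stool's −x edge is 73 mm.

The spool's min-x is at 73; the stool's min-x is 0; gap = 73 mm.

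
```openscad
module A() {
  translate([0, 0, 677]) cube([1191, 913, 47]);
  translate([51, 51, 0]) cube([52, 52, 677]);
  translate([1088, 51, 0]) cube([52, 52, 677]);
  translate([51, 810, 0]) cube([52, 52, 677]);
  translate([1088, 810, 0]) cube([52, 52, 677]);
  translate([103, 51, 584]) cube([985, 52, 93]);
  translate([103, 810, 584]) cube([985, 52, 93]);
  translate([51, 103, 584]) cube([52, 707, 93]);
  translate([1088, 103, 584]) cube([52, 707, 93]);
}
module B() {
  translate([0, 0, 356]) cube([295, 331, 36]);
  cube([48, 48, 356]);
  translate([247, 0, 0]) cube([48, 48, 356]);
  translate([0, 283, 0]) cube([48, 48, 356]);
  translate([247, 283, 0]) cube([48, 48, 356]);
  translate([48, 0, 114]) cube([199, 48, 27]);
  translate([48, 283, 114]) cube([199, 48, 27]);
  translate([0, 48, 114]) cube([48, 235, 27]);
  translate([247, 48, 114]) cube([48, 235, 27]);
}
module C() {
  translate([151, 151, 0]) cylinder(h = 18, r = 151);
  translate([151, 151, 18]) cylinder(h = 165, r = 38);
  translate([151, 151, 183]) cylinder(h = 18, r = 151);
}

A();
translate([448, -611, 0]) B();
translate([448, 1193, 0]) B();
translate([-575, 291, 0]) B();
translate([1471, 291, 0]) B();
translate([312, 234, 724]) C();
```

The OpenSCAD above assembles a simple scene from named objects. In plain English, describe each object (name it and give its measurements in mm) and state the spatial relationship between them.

A is a table: top 1191 mm (x) × 913 mm (y), 47 mm thick, upper face at z = 724 mm, on four 52×52 mm square legs, each inset 51 mm from the nearest pair of top edges, running from z = 0 to the bottom of the top. Four apron rails, 52 mm thick and 93 mm tall, run between adjacent legs with their top edges flush with the underside of the top and their outer faces flush with the legs' outer faces.

B is a simple wooden stool: a rectangular seat 295 mm (x) by 331 mm (y), 36 mm thick, top face at z = 392 mm, on four square legs, each 48×48 mm in cross-section. The legs rest on z = 0, each flush with a corner of the seat. Four stretchers, 48 mm wide and 27 mm tall, connect adjacent legs with their undersides at z = 114 mm, each running between the inner faces of the legs it joins and aligned with the legs' outer faces on the other axis.

C is a spool: two coaxial disc flanges of radius 151 mm and thickness 18 mm, joined by a core cylinder of radius 38 mm and height 165 mm. The lower flange rests on z = 0 and the three cylinders share a vertical axis.

Four stools sit around the table at the −y, +y, −x, +x sides. The spool is on top of the table.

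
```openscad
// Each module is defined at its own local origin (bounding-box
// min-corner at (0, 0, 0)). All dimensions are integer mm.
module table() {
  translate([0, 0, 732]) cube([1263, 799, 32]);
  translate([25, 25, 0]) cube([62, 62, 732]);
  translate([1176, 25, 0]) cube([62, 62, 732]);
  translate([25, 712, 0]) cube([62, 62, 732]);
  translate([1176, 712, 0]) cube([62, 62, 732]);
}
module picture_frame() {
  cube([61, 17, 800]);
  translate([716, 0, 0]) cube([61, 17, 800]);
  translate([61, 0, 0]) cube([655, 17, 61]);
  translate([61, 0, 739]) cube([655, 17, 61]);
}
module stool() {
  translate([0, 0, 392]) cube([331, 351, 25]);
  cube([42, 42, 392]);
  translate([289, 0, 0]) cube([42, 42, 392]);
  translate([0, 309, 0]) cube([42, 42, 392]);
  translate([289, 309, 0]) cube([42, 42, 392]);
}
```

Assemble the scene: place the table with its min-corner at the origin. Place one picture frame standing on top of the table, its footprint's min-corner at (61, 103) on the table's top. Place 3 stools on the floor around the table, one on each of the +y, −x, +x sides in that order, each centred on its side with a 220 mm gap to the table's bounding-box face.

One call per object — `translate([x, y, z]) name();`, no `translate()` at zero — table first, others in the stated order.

table();
translate([61, 103, 764]) picture_frame();
translate([466, 1019, 0]) stool();
translate([-551, 224, 0]) stool();
translate([1483, 224, 0]) stool();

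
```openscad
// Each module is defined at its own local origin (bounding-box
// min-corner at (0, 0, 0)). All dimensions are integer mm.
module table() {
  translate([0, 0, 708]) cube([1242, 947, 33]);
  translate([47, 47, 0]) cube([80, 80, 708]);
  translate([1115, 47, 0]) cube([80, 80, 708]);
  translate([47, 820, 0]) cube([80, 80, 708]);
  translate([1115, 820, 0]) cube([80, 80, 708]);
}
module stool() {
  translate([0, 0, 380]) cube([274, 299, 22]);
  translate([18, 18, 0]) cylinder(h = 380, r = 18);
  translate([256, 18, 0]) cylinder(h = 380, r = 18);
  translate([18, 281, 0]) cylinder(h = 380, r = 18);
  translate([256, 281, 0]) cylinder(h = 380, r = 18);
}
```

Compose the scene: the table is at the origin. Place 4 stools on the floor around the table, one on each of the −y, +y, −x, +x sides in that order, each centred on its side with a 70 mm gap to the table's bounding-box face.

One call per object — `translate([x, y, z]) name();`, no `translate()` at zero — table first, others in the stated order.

table();
translate([484, -369, 0]) stool();
translate([484, 1017, 0]) stool();
translate([-344, 324, 0]) stool();
translate([1312, 324, 0]) stool();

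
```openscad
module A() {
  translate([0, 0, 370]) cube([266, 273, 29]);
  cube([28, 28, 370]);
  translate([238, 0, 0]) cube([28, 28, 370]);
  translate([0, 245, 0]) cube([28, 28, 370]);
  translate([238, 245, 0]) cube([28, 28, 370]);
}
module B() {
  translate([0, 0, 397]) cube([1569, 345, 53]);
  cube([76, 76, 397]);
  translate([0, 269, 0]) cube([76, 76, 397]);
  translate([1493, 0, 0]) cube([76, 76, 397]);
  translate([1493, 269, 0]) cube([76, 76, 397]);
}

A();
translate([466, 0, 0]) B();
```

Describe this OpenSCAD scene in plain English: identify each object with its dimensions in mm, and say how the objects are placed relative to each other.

A is a simple wooden stool: a rectangular seat 266 mm (x) by 273 mm (y), 29 mm thick, top face at z = 399 mm, on four square legs, each 28×28 mm in cross-section. The legs rest on z = 0, each flush with a corner of the seat.

B is a bench: a 1569×345 mm seat slab, 53 mm thick, top at z = 450 mm, on four 76×76 mm square legs flush with the seat corners and standing on z = 0.

The bench is on the floor beside the stool on its +x side.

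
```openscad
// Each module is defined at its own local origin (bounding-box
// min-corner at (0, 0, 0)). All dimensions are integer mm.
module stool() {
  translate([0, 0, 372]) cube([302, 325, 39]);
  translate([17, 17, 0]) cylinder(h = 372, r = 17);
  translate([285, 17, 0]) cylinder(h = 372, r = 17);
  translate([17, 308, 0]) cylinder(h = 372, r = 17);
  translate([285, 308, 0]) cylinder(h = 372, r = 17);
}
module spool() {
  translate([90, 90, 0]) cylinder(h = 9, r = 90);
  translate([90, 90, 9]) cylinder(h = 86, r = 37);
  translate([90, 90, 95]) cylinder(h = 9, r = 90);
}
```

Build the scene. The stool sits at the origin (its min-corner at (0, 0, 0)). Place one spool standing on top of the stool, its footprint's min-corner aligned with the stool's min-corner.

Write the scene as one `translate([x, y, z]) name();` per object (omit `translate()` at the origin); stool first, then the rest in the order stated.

stool();
translate([0, 0, 411]) spool();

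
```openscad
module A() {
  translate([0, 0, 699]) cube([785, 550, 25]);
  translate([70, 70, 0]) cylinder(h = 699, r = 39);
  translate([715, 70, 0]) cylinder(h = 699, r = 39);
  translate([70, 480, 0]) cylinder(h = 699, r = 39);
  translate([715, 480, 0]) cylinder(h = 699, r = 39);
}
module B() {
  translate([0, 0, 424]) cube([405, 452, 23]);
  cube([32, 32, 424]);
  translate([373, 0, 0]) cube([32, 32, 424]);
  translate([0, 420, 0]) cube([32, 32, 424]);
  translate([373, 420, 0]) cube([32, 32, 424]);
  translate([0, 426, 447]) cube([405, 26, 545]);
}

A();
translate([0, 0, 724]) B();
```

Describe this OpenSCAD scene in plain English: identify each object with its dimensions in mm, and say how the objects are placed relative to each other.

A is a table with a 785×550 mm rectangular top, 25 mm thick, top surface at z = 724 mm, supported by four round legs of 78 mm diameter, each leg's bounding box inset 31 mm from the nearest pair of top edges, running from the floor.

B is a chair: 405×452 mm seat, 23 mm thick, top at z = 447 mm, on four 32 mm square corner legs flush with the seat edges. A 26 mm thick backrest slab spans the full seat width, extending 545 mm above the seat top, its back face flush with the seat's +y edge.

The chair is on top of the table.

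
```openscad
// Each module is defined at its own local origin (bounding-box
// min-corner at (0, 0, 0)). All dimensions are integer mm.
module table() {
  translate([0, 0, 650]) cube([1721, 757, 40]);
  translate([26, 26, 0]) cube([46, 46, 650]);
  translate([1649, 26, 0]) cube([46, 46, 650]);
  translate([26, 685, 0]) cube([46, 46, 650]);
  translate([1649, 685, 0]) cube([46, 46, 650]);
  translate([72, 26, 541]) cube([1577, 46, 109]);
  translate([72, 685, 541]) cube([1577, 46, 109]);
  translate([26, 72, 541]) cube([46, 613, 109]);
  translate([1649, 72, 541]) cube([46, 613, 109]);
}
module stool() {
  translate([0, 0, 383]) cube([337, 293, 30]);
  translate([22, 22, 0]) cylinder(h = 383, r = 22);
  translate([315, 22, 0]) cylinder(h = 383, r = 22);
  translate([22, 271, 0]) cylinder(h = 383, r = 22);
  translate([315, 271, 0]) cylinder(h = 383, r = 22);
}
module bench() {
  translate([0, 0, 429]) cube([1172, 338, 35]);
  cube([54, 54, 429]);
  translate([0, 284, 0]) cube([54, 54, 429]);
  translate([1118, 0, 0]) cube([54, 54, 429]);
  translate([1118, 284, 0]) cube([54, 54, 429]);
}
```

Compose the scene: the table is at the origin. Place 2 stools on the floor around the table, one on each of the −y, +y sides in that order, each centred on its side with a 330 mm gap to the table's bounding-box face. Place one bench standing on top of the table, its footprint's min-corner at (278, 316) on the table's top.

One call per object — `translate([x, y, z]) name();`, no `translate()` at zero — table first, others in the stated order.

table();
translate([692, -623, 0]) stool();
translate([692, 1087, 0]) stool();
translate([278, 316, 690]) bench();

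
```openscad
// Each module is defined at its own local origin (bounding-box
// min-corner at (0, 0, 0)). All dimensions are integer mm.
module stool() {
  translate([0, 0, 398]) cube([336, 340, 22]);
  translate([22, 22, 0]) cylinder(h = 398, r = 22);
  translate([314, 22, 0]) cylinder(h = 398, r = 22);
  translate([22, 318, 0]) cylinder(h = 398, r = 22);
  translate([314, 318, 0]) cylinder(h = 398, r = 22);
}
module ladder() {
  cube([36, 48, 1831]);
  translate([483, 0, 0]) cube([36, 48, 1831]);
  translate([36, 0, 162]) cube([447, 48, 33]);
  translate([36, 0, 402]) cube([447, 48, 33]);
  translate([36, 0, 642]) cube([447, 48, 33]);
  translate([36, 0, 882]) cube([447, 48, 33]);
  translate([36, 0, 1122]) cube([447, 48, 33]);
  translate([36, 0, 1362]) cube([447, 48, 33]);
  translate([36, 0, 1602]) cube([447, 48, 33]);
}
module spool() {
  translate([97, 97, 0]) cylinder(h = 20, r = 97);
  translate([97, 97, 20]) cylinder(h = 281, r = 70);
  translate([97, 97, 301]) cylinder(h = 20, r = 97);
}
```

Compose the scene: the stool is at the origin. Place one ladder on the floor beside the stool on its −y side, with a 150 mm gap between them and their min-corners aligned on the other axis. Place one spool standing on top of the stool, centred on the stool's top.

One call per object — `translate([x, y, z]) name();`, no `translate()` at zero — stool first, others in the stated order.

stool();
translate([0, -198, 0]) ladder();
translate([71, 73, 420]) spool();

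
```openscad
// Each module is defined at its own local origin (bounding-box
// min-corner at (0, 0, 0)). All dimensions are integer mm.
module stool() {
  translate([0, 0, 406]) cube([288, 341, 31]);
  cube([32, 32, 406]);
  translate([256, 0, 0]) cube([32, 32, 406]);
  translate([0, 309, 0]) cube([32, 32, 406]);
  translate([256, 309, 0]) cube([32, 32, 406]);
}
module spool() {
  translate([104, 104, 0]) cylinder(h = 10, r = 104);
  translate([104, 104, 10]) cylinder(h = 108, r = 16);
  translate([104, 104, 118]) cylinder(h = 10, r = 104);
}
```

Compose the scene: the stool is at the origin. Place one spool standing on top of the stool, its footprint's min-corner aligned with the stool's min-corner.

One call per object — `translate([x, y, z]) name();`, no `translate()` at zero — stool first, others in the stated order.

stool();
translate([0, 0, 437]) spool();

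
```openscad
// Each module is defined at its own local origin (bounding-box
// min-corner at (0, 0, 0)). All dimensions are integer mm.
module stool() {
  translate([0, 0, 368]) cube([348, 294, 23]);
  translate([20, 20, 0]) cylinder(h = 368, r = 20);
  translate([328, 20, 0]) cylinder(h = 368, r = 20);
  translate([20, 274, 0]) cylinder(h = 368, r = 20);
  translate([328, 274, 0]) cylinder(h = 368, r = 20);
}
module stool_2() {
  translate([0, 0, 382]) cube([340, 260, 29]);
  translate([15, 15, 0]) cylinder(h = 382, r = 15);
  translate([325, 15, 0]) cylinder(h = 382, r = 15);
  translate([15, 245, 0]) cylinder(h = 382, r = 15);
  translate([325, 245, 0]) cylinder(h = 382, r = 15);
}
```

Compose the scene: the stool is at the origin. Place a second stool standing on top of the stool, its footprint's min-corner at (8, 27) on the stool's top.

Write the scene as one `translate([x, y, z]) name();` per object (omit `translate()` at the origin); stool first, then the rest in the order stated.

stool();
translate([8, 27, 391]) stool_2();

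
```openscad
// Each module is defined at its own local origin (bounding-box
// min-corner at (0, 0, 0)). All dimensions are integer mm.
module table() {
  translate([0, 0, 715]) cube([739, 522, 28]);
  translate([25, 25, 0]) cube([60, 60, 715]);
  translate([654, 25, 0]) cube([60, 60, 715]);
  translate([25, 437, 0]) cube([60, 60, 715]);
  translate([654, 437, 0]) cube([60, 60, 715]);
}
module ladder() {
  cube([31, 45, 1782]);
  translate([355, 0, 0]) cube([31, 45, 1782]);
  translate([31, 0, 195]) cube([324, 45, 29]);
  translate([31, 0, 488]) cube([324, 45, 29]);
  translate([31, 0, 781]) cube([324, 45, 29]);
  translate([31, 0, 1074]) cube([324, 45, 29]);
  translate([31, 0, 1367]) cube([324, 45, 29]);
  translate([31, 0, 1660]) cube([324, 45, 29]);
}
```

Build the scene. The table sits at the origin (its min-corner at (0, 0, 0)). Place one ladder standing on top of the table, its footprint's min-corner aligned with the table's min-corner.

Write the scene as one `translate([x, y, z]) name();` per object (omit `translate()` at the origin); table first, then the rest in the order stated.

table();
translate([0, 0, 743]) ladder();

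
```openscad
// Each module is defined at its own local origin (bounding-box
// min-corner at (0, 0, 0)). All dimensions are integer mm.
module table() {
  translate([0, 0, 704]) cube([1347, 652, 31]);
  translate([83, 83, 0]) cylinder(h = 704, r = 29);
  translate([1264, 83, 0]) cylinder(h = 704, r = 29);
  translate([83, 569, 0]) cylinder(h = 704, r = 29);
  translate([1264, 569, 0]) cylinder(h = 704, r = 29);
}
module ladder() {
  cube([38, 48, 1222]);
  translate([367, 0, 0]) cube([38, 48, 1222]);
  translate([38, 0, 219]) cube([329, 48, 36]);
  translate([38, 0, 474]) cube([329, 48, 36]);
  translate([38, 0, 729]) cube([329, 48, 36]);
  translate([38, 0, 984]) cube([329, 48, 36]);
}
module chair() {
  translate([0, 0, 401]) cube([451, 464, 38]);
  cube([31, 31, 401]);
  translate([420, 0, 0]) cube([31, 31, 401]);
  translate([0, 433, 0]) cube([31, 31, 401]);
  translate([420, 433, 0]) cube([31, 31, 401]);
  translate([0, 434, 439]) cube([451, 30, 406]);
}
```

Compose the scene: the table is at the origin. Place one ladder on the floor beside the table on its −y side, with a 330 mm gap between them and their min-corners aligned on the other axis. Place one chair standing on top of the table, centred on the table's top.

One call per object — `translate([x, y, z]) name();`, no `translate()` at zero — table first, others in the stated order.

table();
translate([0, -378, 0]) ladder();
translate([448, 94, 735]) chair();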